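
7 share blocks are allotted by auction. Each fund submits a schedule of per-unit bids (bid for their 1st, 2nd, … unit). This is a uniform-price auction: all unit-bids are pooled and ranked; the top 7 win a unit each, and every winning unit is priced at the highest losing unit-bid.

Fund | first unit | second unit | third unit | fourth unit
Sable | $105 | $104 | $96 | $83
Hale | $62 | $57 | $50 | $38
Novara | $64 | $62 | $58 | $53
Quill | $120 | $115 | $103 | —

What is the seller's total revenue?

Total revenue: $448

All unit-bids, highest first — top 7: 120 (Quill-1), 115 (Quill-2), 105 (Sable-1), 104 (Sable-2), 103 (Quill-3), 96 (Sable-3), 83 (Sable-4)
Highest rejected unit-bid = $64.
Allocation: Quill 3, Sable 4. Every unit priced at $64.
Revenue = 7 × 64 = $448.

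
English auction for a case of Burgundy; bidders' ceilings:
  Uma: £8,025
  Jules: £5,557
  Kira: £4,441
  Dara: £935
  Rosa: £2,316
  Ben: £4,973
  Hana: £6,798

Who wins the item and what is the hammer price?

Uma wins at £6,798

Limits ranked: 8,025 (Uma) > 6,798 (Hana) > 5,557 (Jules) > 4,973 (Ben) > 4,441 (Kira) > 2,316 (Rosa) > …
Bidding ends when Hana exits at £6,798; Uma takes it.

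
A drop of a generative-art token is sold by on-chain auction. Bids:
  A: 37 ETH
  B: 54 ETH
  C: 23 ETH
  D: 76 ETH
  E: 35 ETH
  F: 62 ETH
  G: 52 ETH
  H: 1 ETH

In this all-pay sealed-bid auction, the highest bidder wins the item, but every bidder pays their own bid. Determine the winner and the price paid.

Rule: the highest bidder wins the item, but every bidder pays their own bid.
Bids in order: 76 (D) > 62 (F) > 54 (B) > 52 (G) > 37 (A) > 35 (E) > …
D is highest and takes the item; every bidder forfeits their bid.

D pays 76 ETH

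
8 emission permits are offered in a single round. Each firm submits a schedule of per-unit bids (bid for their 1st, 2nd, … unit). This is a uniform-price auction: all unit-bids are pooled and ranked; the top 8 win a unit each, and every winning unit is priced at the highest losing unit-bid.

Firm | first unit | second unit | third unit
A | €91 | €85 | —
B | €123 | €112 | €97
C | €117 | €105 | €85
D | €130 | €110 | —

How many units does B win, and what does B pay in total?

B: 3 units, pays €255

All unit-bids, highest first — top 8: 130 (D-1), 123 (B-1), 117 (C-1), 112 (B-2), 110 (D-2), 105 (C-2), 97 (B-3), 91 (A-1)
The (k+1)-th unit-bid is €85.
B wins 3 unit(s) at €85 each.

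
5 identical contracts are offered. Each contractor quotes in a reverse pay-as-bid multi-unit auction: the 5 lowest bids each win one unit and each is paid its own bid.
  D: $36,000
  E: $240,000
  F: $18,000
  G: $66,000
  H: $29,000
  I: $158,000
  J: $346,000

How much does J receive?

J is paid $0

Bids ranked low→high: 18,000 (F), 29,000 (H), 36,000 (D), 66,000 (G), 158,000 (I), 240,000 (E), 346,000 (J)
The 5 lowest are F, H, D, G, I.
J does not win → $0.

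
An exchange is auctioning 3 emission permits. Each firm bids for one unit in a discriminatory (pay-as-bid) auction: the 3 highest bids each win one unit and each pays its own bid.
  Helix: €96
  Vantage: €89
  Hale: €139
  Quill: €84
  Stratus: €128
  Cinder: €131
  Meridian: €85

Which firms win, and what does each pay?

Hale €139, Cinder €131, Stratus €128

Bids ranked high→low: 139 (Hale), 131 (Cinder), 128 (Stratus), 96 (Helix), 89 (Vantage), …
Winners (3 units): Hale, Cinder, Stratus.
Each winner pays its own bid: Hale €139, Cinder €131, Stratus €128.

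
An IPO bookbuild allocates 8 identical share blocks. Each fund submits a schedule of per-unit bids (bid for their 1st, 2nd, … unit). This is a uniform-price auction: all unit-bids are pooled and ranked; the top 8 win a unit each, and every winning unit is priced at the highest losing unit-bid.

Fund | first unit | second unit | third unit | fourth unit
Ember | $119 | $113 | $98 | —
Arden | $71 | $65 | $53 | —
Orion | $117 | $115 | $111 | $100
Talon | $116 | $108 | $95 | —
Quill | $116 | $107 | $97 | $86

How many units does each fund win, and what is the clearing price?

Ember 2, Orion 3, Quill 1, Talon 2; clearing price $107

Pooled unit-bids ranked (top 8): 119 (Ember-1), 117 (Orion-1), 116 (Talon-1), 116 (Quill-1), 115 (Orion-2), 113 (Ember-2), 111 (Orion-3), 108 (Talon-2)
Highest rejected unit-bid = $107.
Allocation: Ember 2, Orion 3, Quill 1, Talon 2.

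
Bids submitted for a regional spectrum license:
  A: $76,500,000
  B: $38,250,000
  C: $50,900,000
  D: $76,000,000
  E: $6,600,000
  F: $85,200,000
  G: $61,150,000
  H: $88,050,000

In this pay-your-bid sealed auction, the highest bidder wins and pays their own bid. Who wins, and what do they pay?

Bids ranked: 88,050,000 (H) > 85,200,000 (F) > 76,500,000 (A) > 76,000,000 (D) > 61,150,000 (G) > 50,900,000 (C) > …
H is highest → pays own bid, $88,050,000.

H pays $88,050,000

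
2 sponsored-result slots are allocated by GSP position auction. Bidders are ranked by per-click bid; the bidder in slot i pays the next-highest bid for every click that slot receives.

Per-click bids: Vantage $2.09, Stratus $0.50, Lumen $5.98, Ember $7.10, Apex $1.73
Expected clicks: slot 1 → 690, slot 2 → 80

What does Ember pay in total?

Ember pays $4126.20

Ranked by bid: $7.10 (Ember) > $5.98 (Lumen) > $2.09 (Vantage) > …
Ember holds slot 1 → pays next bid $5.98 × 690 clicks = $4126.20.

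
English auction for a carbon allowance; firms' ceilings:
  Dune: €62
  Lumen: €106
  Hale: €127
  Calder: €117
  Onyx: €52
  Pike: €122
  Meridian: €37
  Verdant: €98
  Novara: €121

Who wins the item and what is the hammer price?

Ascending (English) auction: the price rises until one bidder remains; the winner pays the price at which the last rival dropped out.
Limits in order: 127 (Hale) > 122 (Pike) > 121 (Novara) > 117 (Calder) > 106 (Lumen) > 98 (Verdant) > …
Bidding ends when Pike exits at €122; Hale takes it.

Hale wins at €122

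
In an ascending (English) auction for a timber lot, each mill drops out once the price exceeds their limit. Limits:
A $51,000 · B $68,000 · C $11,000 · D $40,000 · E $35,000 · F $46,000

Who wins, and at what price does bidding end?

Limits in order: 68,000 (B) > 51,000 (A) > 46,000 (F) > 40,000 (D) > 35,000 (E) > 11,000 (C)
Once the price passes $51,000, only B is left; the hammer falls at A's limit of $51,000.

B wins at $51,000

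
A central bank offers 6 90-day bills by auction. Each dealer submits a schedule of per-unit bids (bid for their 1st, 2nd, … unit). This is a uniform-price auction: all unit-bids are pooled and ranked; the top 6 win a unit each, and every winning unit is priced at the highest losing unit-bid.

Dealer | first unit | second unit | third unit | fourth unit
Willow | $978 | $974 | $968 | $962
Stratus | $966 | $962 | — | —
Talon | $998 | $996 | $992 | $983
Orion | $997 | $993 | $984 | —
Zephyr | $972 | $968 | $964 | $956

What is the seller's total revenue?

Total revenue: $5,898

Merging the schedules and taking the best 6: 998 (Talon-1), 997 (Orion-1), 996 (Talon-2), 993 (Orion-2), 992 (Talon-3), 984 (Orion-3)
Highest rejected unit-bid = $983.
Allocation: Orion 3, Talon 3. Every unit priced at $983.
Revenue = 6 × 983 = $5,898.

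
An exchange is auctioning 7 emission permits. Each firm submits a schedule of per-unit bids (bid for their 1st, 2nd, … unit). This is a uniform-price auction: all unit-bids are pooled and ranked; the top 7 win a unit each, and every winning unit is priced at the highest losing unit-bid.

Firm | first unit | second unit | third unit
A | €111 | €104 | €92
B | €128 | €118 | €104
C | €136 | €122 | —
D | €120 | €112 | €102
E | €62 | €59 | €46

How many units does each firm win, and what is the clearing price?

All unit-bids, highest first — top 7: 136 (C-1), 128 (B-1), 122 (C-2), 120 (D-1), 118 (B-2), 112 (D-2), 111 (A-1)
First bid not allocated: €104.
Allocation: A 1, B 2, C 2, D 2.

A 1, B 2, C 2, D 2; clearing price €104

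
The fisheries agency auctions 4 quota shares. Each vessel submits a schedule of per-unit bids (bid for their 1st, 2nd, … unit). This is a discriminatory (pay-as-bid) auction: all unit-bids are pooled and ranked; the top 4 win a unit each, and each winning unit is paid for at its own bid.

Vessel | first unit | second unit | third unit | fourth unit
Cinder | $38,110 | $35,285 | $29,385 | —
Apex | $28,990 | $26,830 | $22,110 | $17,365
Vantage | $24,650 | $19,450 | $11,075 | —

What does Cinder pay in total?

All unit-bids, highest first — top 4: 38,110 (Cinder-1), 35,285 (Cinder-2), 29,385 (Cinder-3), 28,990 (Apex-1)
Next rejected bid: $26,830 (not a price — pay-as-bid).
Cinder's winning unit-bids: 38,110 + 35,285 + 29,385 = $102,780.

Cinder pays $102,780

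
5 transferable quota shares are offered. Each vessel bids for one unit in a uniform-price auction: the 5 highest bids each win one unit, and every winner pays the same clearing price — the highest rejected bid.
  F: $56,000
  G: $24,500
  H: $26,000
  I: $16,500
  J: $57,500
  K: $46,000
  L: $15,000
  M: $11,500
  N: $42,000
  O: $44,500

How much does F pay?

F pays $26,000

Sorting: 57,500 (J), 56,000 (F), 46,000 (K), 44,500 (O), 42,000 (N), 26,000 (H), 24,500 (G), …
Top 5: J, F, K, O, N.
Clearing price = highest rejected bid = $26,000.
F wins → pays $26,000.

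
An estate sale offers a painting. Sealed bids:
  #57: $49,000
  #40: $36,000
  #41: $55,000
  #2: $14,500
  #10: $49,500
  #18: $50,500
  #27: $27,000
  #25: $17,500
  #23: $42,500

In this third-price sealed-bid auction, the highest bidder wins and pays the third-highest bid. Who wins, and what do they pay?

#41 pays $49,500

Bids in order: 55,000 (#41) > 50,500 (#18) > 49,500 (#10) > 49,000 (#57) > 42,500 (#23) > 36,000 (#40) > …
#41 wins; payment is bid #3 in the ranking = $49,500.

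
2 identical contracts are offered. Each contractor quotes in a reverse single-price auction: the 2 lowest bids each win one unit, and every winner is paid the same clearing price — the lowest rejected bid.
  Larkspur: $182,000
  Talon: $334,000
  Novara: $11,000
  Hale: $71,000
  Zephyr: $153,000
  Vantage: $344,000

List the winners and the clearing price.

Novara, Hale; each is paid $153,000

Sorting: 11,000 (Novara), 71,000 (Hale), 153,000 (Zephyr), 182,000 (Larkspur), …
Winners (2 units): Novara, Hale.
First losing bid is Zephyr's $153,000, which sets the uniform price.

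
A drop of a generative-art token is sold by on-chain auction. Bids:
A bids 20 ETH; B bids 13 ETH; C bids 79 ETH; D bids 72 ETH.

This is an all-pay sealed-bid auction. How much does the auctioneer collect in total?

All-pay sealed-bid auction: the highest bidder wins the item, but every bidder pays their own bid.
Bids ranked: 79 (C) > 72 (D) > 20 (A) > 13 (B)
Every bidder forfeits their bid regardless of winning.
Revenue = 20 + 13 + 79 + 72 = 184 ETH.

Total revenue: 184 ETH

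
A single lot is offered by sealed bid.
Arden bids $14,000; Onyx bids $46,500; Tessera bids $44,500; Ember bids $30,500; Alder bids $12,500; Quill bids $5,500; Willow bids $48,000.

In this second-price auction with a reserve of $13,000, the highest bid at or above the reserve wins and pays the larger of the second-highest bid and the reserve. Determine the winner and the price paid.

Rule: the highest bid at or above the reserve wins and pays the larger of the second-highest bid and the reserve.
Bids in order: 48,000 (Willow) > 46,500 (Onyx) > 44,500 (Tessera) > 30,500 (Ember) > 14,000 (Arden) > 12,500 (Alder) > …
Willow has the top bid at or above the reserve ($48,000).
Second-highest bid $46,500 exceeds the reserve $13,000 → payment $46,500.

Willow pays $46,500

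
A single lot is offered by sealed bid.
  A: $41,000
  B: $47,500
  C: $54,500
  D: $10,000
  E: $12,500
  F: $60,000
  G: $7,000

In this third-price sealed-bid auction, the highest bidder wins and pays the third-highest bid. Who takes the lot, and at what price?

F pays $47,500

Sorting bids: 60,000 (F) > 54,500 (C) > 47,500 (B) > 41,000 (A) > 12,500 (E) > 10,000 (D) > …
F wins; payment is bid #3 in the ranking = $47,500.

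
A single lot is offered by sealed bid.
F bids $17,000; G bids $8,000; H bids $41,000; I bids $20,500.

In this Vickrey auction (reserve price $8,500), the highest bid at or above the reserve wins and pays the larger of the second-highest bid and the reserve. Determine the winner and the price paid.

Vickrey auction (reserve price $8,500): the highest bid at or above the reserve wins and pays the larger of the second-highest bid and the reserve.
Sorting bids: 41,000 (H) > 20,500 (I) > 17,000 (F) > 8,000 (G)
H has the top bid at or above the reserve ($41,000).
max(second-highest $20,500, reserve $8,500) = $20,500; the reserve does not bind.

H pays $20,500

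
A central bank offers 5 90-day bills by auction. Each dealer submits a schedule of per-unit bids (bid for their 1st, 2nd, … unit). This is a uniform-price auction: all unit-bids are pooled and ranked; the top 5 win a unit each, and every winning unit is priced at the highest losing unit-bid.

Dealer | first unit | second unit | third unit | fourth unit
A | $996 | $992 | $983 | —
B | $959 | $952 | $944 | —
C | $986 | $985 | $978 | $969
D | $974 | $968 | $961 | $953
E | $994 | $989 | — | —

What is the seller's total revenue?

Total revenue: $4,925

Merging the schedules and taking the best 5: 996 (A-1), 994 (E-1), 992 (A-2), 989 (E-2), 986 (C-1)
First bid not allocated: $985.
Allocation: A 2, C 1, E 2. Every unit priced at $985.
Revenue = 5 × 985 = $4,925.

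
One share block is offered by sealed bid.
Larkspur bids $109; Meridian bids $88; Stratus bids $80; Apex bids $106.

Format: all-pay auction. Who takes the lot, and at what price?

Larkspur pays $109

Bids ranked: 109 (Larkspur) > 106 (Apex) > 88 (Meridian) > 80 (Stratus)
Larkspur is highest and takes the item; every bidder forfeits their bid.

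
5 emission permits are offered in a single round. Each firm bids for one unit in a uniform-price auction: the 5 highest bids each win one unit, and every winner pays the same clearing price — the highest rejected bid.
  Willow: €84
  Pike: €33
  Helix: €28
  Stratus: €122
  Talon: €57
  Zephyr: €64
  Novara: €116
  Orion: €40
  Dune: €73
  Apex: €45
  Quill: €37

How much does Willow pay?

Willow pays €57

Sorting: 122 (Stratus), 116 (Novara), 84 (Willow), 73 (Dune), 64 (Zephyr), 57 (Talon), 45 (Apex), …
The 5 highest are Stratus, Novara, Willow, Dune, Zephyr.
Highest unsuccessful bid: €57 → clearing price.
Willow wins → pays €57.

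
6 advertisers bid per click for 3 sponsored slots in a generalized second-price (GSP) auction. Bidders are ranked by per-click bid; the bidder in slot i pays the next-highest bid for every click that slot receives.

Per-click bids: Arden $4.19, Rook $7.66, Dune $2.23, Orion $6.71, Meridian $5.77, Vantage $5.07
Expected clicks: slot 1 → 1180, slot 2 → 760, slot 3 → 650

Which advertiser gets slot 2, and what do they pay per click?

Per-click bids in order: $7.66 (Rook) > $6.71 (Orion) > $5.77 (Meridian) > $5.07 (Vantage) > …
Slot 2 goes to the second-ranked bidder, Orion, who pays the next bid down: $5.77/click.

Orion; $5.77 per click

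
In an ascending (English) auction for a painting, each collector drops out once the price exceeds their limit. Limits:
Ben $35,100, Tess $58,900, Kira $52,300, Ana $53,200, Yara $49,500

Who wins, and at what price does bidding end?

Tess wins at $53,200

Sorting limits: 58,900 (Tess) > 53,200 (Ana) > 52,300 (Kira) > 49,500 (Yara) > 35,100 (Ben)
Ana is the last rival to drop out, at $53,200; Tess remains and wins at that price.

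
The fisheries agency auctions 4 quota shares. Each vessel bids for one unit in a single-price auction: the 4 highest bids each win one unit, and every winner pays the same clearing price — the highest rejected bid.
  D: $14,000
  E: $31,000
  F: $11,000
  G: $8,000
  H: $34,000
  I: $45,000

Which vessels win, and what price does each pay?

Sorting: 45,000 (I), 34,000 (H), 31,000 (E), 14,000 (D), 11,000 (F), 8,000 (G)
Top 4: I, H, E, D.
First losing bid is F's $11,000, which sets the uniform price.

I, H, E, D; each pays $11,000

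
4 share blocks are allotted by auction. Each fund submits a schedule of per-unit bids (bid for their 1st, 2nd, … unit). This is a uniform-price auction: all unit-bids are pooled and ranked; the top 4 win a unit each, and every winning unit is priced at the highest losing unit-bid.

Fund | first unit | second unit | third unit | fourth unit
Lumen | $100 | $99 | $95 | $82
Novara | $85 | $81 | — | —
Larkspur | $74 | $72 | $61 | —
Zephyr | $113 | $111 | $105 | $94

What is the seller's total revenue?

Total revenue: $396

All unit-bids, highest first — top 4: 113 (Zephyr-1), 111 (Zephyr-2), 105 (Zephyr-3), 100 (Lumen-1)
The (k+1)-th unit-bid is $99.
Allocation: Lumen 1, Zephyr 3. Every unit priced at $99.
Revenue = 4 × 99 = $396.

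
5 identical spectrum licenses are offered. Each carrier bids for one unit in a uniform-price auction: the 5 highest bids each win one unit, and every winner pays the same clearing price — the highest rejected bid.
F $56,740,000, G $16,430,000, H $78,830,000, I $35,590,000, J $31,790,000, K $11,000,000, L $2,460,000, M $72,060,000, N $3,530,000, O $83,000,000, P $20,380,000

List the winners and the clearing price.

Sorting: 83,000,000 (O), 78,830,000 (H), 72,060,000 (M), 56,740,000 (F), 35,590,000 (I), 31,790,000 (J), 20,380,000 (P), …
Winners (5 units): O, H, M, F, I.
Highest unsuccessful bid: $31,790,000 → clearing price.

O, H, M, F, I; each pays $31,790,000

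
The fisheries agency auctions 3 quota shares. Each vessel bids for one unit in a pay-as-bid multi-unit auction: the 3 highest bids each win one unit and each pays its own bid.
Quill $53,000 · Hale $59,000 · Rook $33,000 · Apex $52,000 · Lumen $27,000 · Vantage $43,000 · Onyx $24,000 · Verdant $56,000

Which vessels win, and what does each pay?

Ordering the bids: 59,000 (Hale), 56,000 (Verdant), 53,000 (Quill), 52,000 (Apex), 43,000 (Vantage), …
Winners (3 units): Hale, Verdant, Quill.
Each winner pays its own bid: Hale $59,000, Verdant $56,000, Quill $53,000.

Hale $59,000, Verdant $56,000, Quill $53,000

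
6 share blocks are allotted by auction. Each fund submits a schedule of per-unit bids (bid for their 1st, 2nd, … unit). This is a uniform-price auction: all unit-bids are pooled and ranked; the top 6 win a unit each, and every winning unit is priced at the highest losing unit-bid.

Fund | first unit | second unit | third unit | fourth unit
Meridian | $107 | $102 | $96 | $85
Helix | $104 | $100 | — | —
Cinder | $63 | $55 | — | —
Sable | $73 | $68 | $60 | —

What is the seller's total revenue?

Pooled unit-bids ranked (top 6): 107 (Meridian-1), 104 (Helix-1), 102 (Meridian-2), 100 (Helix-2), 96 (Meridian-3), 85 (Meridian-4)
The (k+1)-th unit-bid is $73.
Allocation: Helix 2, Meridian 4. Every unit priced at $73.
Revenue = 6 × 73 = $438.

Total revenue: $438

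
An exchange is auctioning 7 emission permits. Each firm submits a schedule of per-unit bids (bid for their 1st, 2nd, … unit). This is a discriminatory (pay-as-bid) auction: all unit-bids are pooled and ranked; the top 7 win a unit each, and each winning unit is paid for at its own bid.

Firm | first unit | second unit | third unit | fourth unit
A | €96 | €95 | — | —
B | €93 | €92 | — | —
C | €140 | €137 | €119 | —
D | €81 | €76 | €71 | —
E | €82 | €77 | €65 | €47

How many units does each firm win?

All unit-bids, highest first — top 7: 140 (C-1), 137 (C-2), 119 (C-3), 96 (A-1), 95 (A-2), 93 (B-1), 92 (B-2)
Next rejected bid: €82 (not a price — pay-as-bid).
Allocation: A 2, B 2, C 3.

A 2, B 2, C 3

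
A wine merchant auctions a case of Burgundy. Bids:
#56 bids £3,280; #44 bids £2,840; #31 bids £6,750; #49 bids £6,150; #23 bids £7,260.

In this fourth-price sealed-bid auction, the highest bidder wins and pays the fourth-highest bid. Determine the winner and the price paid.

#23 pays £3,280

Sorting bids: 7,260 (#23) > 6,750 (#31) > 6,150 (#49) > 3,280 (#56) > 2,840 (#44)
#23 wins; payment is bid #4 in the ranking = £3,280.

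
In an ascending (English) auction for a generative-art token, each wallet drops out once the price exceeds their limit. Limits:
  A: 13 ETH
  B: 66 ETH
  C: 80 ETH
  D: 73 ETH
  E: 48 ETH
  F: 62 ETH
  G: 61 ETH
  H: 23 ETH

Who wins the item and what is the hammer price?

Ascending (English) auction: the price rises until one bidder remains; the winner pays the price at which the last rival dropped out.
Sorting limits: 80 (C) > 73 (D) > 66 (B) > 62 (F) > 61 (G) > 48 (E) > …
D is the last rival to drop out, at 73 ETH; C remains and wins at that price.

C wins at 73 ETH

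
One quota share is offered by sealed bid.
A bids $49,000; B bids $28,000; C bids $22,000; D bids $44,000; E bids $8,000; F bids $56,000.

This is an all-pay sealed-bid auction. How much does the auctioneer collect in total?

Total revenue: $207,000

Rule: the highest bidder wins the item, but every bidder pays their own bid.
Bids in order: 56,000 (F) > 49,000 (A) > 44,000 (D) > 28,000 (B) > 22,000 (C) > 8,000 (E)
F wins with the top bid; all bids are sunk regardless.
Every bidder forfeits their bid regardless of winning.
Revenue = 49,000 + 28,000 + 22,000 + 44,000 + 8,000 + 56,000 = $207,000.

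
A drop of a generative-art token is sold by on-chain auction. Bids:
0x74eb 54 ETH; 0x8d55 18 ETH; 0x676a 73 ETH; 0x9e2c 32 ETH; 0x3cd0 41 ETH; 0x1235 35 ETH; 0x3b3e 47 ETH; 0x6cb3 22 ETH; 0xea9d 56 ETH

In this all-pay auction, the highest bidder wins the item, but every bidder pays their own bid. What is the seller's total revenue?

Rule: the highest bidder wins the item, but every bidder pays their own bid.
Bids ranked: 73 (0x676a) > 56 (0xea9d) > 54 (0x74eb) > 47 (0x3b3e) > 41 (0x3cd0) > 35 (0x1235) > …
Every bidder forfeits their bid regardless of winning.
Revenue = 54 + 18 + 73 + 32 + 41 + 35 + 47 + 22 + 56 = 378 ETH.

Total revenue: 378 ETH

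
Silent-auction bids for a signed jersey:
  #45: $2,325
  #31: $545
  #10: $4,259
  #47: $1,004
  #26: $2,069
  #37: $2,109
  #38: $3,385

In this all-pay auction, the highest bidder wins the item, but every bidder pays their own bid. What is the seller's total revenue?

Sorting bids: 4,259 (#10) > 3,385 (#38) > 2,325 (#45) > 2,109 (#37) > 2,069 (#26) > 1,004 (#47) > …
#10 wins with the top bid; all bids are sunk regardless.
Every bidder forfeits their bid regardless of winning.
Revenue = 2,325 + 545 + 4,259 + 1,004 + 2,069 + 2,109 + 3,385 = $15,696.

Total revenue: $15,696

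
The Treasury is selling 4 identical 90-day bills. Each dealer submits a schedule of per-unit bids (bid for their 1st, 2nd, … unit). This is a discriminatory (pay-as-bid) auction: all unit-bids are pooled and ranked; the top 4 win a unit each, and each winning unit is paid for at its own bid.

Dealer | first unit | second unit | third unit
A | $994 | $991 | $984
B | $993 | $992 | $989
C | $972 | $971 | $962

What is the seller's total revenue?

Total revenue: $3,970

All unit-bids, highest first — top 4: 994 (A-1), 993 (B-1), 992 (B-2), 991 (A-2)
Next rejected bid: $989 (not a price — pay-as-bid).
Each winning unit pays its own bid.
Revenue = 994 + 993 + 992 + 991 = $3,970.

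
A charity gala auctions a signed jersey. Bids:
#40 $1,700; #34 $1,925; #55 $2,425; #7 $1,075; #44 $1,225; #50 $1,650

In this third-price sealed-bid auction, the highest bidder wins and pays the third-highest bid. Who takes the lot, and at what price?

#55 pays $1,700

Bids ranked: 2,425 (#55) > 1,925 (#34) > 1,700 (#40) > 1,650 (#50) > 1,225 (#44) > 1,075 (#7)
#55 wins; payment is bid #3 in the ranking = $1,700.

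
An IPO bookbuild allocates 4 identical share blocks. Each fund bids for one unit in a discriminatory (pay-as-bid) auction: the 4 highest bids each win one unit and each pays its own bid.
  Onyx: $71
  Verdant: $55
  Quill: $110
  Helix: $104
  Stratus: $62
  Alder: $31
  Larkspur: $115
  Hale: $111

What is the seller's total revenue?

Ordering the bids: 115 (Larkspur), 111 (Hale), 110 (Quill), 104 (Helix), 71 (Onyx), 62 (Stratus), …
The 4 highest are Larkspur, Hale, Quill, Helix.
Total revenue = 115 + 111 + 110 + 104 = $440.

Total revenue: $440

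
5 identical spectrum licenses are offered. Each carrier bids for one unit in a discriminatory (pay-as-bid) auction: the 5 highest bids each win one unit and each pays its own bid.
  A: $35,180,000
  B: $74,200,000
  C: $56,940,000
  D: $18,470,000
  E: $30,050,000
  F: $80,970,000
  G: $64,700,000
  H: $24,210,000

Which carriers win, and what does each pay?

F $80,970,000, B $74,200,000, G $64,700,000, C $56,940,000, A $35,180,000

Sorting: 80,970,000 (F), 74,200,000 (B), 64,700,000 (G), 56,940,000 (C), 35,180,000 (A), 30,050,000 (E), 24,210,000 (H), …
Top 5: F, B, G, C, A.
Each winner pays its own bid: F $80,970,000, B $74,200,000, G $64,700,000, C $56,940,000, A $35,180,000.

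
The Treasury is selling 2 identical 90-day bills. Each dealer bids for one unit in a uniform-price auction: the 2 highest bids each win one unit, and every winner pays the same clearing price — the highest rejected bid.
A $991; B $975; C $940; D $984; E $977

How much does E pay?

Bids ranked high→low: 991 (A), 984 (D), 977 (E), 975 (B), …
The 2 highest are A, D.
Highest unsuccessful bid: $977 → clearing price.
E does not win → pays $0.

E pays $0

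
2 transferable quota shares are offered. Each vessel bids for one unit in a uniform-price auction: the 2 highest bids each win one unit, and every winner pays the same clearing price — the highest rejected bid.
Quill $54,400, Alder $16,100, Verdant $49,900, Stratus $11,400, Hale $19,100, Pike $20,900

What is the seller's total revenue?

Total revenue: $41,800

Ordering the bids: 54,400 (Quill), 49,900 (Verdant), 20,900 (Pike), 19,100 (Hale), …
The 2 highest are Quill, Verdant.
Clearing price = highest rejected bid = $20,900.
Total revenue = 2 × $20,900 = $41,800.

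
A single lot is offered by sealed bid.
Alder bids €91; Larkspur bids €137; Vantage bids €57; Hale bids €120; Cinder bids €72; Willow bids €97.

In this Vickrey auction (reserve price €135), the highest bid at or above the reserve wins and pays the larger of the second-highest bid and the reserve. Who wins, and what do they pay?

Larkspur pays €135

Vickrey auction (reserve price €135): the highest bid at or above the reserve wins and pays the larger of the second-highest bid and the reserve.
Sorting bids: 137 (Larkspur) > 120 (Hale) > 97 (Willow) > 91 (Alder) > 72 (Cinder) > 57 (Vantage)
Larkspur has the top bid at or above the reserve (€137).
Second-highest bid €120 is below the reserve €135, so the reserve binds → payment €135.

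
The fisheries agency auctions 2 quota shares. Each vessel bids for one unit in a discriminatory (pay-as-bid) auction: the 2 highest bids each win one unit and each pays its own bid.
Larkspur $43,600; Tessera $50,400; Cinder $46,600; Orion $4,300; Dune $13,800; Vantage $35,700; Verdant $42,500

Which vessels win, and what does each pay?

Sorting: 50,400 (Tessera), 46,600 (Cinder), 43,600 (Larkspur), 42,500 (Verdant), …
The 2 highest are Tessera, Cinder.
Each winner pays its own bid: Tessera $50,400, Cinder $46,600.

Tessera $50,400, Cinder $46,600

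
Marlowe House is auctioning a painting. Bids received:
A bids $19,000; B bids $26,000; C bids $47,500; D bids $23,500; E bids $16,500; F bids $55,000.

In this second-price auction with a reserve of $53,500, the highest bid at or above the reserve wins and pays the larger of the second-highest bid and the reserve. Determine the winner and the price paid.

F pays $53,500

Bids ranked: 55,000 (F) > 47,500 (C) > 26,000 (B) > 23,500 (D) > 19,000 (A) > 16,500 (E)
Highest eligible bid: F at $55,000.
Second-highest bid $47,500 is below the reserve $53,500, so the reserve binds → payment $53,500.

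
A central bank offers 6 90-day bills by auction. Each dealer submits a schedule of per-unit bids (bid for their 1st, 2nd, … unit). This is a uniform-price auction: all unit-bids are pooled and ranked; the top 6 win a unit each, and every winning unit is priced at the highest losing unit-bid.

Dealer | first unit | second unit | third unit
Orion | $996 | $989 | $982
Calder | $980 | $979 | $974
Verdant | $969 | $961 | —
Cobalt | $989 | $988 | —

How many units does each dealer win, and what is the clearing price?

Calder 1, Cobalt 2, Orion 3; clearing price $979

Merging the schedules and taking the best 6: 996 (Orion-1), 989 (Orion-2), 989 (Cobalt-1), 988 (Cobalt-2), 982 (Orion-3), 980 (Calder-1)
The (k+1)-th unit-bid is $979.
Allocation: Calder 1, Cobalt 2, Orion 3.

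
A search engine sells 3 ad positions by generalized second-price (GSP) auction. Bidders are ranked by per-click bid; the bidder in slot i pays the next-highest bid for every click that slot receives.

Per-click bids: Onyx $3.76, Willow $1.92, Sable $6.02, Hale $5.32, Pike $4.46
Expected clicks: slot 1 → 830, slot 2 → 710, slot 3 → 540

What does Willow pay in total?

Willow pays $0.00

Per-click bids in order: $6.02 (Sable) > $5.32 (Hale) > $4.46 (Pike) > $3.76 (Onyx) > …
Willow ranks below slot 3 → no slot, pays nothing.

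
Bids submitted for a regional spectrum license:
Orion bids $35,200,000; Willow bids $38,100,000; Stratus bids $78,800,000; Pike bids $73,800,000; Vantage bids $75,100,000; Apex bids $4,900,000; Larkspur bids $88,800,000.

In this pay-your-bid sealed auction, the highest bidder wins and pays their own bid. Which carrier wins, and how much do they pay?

Larkspur pays $88,800,000

Pay-your-bid sealed auction: the highest bidder wins and pays their own bid.
Bids ranked: 88,800,000 (Larkspur) > 78,800,000 (Stratus) > 75,100,000 (Vantage) > 73,800,000 (Pike) > 38,100,000 (Willow) > 35,200,000 (Orion) > …
First-price: Larkspur pays what they bid, $88,800,000.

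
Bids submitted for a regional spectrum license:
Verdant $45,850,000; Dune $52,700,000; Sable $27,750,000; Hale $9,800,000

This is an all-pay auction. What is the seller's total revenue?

Bids in order: 52,700,000 (Dune) > 45,850,000 (Verdant) > 27,750,000 (Sable) > 9,800,000 (Hale)
Every bidder forfeits their bid regardless of winning.
Revenue = 45,850,000 + 52,700,000 + 27,750,000 + 9,800,000 = $136,100,000.

Total revenue: $136,100,000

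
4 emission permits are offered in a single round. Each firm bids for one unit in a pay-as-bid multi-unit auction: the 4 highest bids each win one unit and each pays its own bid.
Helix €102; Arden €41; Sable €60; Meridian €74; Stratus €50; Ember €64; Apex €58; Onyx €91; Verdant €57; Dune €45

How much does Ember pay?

Ordering the bids: 102 (Helix), 91 (Onyx), 74 (Meridian), 64 (Ember), 60 (Sable), 58 (Apex), …
Winners (4 units): Helix, Onyx, Meridian, Ember.
Ember wins → own bid €64.

Ember pays €64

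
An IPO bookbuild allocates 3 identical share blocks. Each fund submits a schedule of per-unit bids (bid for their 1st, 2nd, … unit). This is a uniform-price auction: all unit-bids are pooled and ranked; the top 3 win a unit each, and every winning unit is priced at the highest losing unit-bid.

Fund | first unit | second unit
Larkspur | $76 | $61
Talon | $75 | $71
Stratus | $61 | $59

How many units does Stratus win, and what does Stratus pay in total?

Stratus: 0 units, pays $0

Pooled unit-bids ranked (top 3): 76 (Larkspur-1), 75 (Talon-1), 71 (Talon-2)
Highest rejected unit-bid = $61.
Stratus wins 0 unit(s) at $61 each.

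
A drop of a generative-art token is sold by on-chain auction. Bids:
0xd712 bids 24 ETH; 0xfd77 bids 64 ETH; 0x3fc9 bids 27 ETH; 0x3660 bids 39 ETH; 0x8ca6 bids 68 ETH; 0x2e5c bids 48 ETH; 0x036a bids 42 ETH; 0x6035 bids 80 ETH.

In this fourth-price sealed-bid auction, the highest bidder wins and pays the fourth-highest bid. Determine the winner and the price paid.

0x6035 pays 48 ETH

Fourth-price sealed-bid auction: the highest bidder wins and pays the fourth-highest bid.
Bids ranked: 80 (0x6035) > 68 (0x8ca6) > 64 (0xfd77) > 48 (0x2e5c) > 42 (0x036a) > 39 (0x3660) > …
0x6035 wins; payment is bid #4 in the ranking = 48 ETH.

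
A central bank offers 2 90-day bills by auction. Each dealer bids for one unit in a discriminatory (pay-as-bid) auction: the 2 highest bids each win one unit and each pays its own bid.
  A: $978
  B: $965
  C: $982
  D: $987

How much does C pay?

C pays $982

Bids ranked high→low: 987 (D), 982 (C), 978 (A), 965 (B)
Top 2: D, C.
C wins → own bid $982.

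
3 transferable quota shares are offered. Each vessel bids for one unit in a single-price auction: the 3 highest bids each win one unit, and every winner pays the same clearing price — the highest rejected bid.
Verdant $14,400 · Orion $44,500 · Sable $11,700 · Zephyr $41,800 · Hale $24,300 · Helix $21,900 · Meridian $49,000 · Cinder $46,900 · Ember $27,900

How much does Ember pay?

Ember pays $0

Sorting: 49,000 (Meridian), 46,900 (Cinder), 44,500 (Orion), 41,800 (Zephyr), 27,900 (Ember), …
Winners (3 units): Meridian, Cinder, Orion.
Clearing price = highest rejected bid = $41,800.
Ember does not win → pays $0.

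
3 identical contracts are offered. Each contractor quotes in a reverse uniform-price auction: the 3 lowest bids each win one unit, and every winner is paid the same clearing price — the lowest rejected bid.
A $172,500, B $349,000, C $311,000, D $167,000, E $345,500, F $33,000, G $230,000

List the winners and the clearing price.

F, D, A; each is paid $230,000

Sorting: 33,000 (F), 167,000 (D), 172,500 (A), 230,000 (G), 311,000 (C), …
Winners (3 units): F, D, A.
Lowest unsuccessful bid: $230,000 → clearing price.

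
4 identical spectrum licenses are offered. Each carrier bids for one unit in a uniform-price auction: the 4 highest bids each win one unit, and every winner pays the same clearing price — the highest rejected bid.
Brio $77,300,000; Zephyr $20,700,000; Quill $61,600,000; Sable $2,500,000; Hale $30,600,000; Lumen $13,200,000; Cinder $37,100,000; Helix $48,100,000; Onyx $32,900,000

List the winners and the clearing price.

Sorting: 77,300,000 (Brio), 61,600,000 (Quill), 48,100,000 (Helix), 37,100,000 (Cinder), 32,900,000 (Onyx), 30,600,000 (Hale), …
Top 4: Brio, Quill, Helix, Cinder.
Highest unsuccessful bid: $32,900,000 → clearing price.

Brio, Quill, Helix, Cinder; each pays $32,900,000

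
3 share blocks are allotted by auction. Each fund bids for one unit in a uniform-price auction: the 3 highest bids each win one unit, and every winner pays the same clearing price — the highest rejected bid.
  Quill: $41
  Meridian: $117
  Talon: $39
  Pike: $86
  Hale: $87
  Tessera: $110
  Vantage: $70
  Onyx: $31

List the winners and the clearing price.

Meridian, Tessera, Hale; each pays $86

Ordering the bids: 117 (Meridian), 110 (Tessera), 87 (Hale), 86 (Pike), 70 (Vantage), …
The 3 highest are Meridian, Tessera, Hale.
First losing bid is Pike's $86, which sets the uniform price.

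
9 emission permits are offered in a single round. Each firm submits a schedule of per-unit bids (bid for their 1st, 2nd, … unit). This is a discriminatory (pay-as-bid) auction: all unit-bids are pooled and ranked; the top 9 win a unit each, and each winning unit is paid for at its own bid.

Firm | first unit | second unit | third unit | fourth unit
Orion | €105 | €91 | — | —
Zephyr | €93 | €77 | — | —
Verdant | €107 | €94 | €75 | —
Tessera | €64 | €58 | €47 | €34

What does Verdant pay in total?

Verdant pays €276

All unit-bids, highest first — top 9: 107 (Verdant-1), 105 (Orion-1), 94 (Verdant-2), 93 (Zephyr-1), 91 (Orion-2), 77 (Zephyr-2), 75 (Verdant-3), 64 (Tessera-1), 58 (Tessera-2)
Next rejected bid: €47 (not a price — pay-as-bid).
Verdant's winning unit-bids: 107 + 94 + 75 = €276.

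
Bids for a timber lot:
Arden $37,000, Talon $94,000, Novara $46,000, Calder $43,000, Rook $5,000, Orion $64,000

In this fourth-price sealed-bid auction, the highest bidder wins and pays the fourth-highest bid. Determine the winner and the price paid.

Talon pays $43,000

Bids ranked: 94,000 (Talon) > 64,000 (Orion) > 46,000 (Novara) > 43,000 (Calder) > 37,000 (Arden) > 5,000 (Rook)
Talon is highest; pays the fourth-highest bid, $43,000.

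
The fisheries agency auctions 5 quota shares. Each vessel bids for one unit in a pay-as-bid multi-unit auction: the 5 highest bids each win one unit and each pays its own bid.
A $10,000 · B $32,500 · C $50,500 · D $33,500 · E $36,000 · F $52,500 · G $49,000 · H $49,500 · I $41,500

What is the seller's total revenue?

Total revenue: $243,000

Ordering the bids: 52,500 (F), 50,500 (C), 49,500 (H), 49,000 (G), 41,500 (I), 36,000 (E), 33,500 (D), …
Top 5: F, C, H, G, I.
Total revenue = 52,500 + 50,500 + 49,500 + 49,000 + 41,500 = $243,000.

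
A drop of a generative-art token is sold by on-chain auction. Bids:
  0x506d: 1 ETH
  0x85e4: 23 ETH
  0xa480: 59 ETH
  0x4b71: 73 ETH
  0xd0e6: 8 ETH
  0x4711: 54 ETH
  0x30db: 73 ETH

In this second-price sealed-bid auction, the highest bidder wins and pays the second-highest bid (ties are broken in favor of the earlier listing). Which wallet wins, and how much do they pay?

0x4b71 pays 73 ETH

Bids in order: 73 (0x4b71) > 73 (0x30db) > 59 (0xa480) > 54 (0x4711) > 23 (0x85e4) > 8 (0xd0e6) > …
Tie at 73 ETH → 0x4b71 wins by tie-break.
Second-price: 0x4b71 pays 0x30db's bid of 73 ETH.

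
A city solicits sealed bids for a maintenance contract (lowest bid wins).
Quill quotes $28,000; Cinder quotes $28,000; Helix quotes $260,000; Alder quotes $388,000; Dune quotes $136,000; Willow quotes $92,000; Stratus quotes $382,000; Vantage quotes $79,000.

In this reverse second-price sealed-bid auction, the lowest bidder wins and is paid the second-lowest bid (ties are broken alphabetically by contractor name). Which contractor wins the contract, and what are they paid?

Cinder is paid $28,000

Rule: the lowest bidder wins and is paid the second-lowest bid.
Sorting bids: 28,000 (Cinder) < 28,000 (Quill) < 79,000 (Vantage) < 92,000 (Willow) < 136,000 (Dune) < 260,000 (Helix) < …
Cinder and Quill tie at $28,000; tie-break gives it to Cinder.
Cinder is lowest; is paid the second-lowest bid, $28,000.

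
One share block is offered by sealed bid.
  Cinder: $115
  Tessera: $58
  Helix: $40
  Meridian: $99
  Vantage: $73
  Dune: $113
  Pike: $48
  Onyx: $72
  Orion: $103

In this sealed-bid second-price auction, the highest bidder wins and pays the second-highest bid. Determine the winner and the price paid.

Cinder pays $113

Bids in order: 115 (Cinder) > 113 (Dune) > 103 (Orion) > 99 (Meridian) > 73 (Vantage) > 72 (Onyx) > …
Cinder is highest; pays the second-highest bid, $113.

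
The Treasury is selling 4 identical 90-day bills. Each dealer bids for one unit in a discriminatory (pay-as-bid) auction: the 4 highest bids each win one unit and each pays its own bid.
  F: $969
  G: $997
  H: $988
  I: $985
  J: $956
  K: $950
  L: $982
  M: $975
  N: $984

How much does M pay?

Ordering the bids: 997 (G), 988 (H), 985 (I), 984 (N), 982 (L), 975 (M), …
The 4 highest are G, H, I, N.
M does not win → $0.

M pays $0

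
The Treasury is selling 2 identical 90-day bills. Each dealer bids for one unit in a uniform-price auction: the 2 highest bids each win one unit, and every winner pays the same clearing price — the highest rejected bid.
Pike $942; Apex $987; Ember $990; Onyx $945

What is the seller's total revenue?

Total revenue: $1,890

Ordering the bids: 990 (Ember), 987 (Apex), 945 (Onyx), 942 (Pike)
Winners (2 units): Ember, Apex.
Clearing price = highest rejected bid = $945.
Total revenue = 2 × $945 = $1,890.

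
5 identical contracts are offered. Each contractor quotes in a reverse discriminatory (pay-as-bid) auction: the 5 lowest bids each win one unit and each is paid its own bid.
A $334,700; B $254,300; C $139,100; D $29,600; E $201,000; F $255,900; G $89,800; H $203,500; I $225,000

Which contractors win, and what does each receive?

D $29,600, G $89,800, C $139,100, E $201,000, H $203,500

Bids ranked low→high: 29,600 (D), 89,800 (G), 139,100 (C), 201,000 (E), 203,500 (H), 225,000 (I), 254,300 (B), …
Lowest 5: D, G, C, E, H.
Each winner is paid its own bid: D $29,600, G $89,800, C $139,100, E $201,000, H $203,500.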